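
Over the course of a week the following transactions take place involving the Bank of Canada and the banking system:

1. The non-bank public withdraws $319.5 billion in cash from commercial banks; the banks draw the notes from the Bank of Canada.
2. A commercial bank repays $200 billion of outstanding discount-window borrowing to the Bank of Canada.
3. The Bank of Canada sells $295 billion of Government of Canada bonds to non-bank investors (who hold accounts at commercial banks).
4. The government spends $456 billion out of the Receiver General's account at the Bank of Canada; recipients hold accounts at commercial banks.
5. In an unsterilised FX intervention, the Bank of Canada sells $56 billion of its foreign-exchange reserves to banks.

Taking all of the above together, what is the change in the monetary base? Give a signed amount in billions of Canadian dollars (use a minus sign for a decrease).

Bank of Canada balance sheet:
  Assets:      Securities −$295B, Loans to banks −$200B, Foreign assets −$56B
  Liabilities: Bank reserves −$414.5B, Currency in circulation +$319.5B, Government deposits −$456B
Commercial banking system:
  Assets:      Reserves at CB −$414.5B, Foreign assets +$56B
  Liabilities: Checkable deposits −$158.5B, Borrowings from CB −$200B
Monetary base = currency + reserves: +$319.5B + (−$414.5B) = -$95 billion.

-$95 billion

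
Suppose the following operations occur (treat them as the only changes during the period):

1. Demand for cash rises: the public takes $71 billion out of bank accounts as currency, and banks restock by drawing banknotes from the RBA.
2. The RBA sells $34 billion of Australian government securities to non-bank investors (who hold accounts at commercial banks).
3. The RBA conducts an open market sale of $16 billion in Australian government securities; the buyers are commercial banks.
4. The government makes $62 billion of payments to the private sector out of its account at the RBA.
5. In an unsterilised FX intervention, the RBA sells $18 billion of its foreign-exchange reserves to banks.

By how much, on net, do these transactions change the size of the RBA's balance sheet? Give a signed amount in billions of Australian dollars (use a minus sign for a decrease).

RBA balance sheet:
  Assets:      Securities −$50B, Foreign assets −$18B
  Liabilities: Bank reserves −$77B, Currency in circulation +$71B, Government deposits −$62B
Change in total RBA assets = -$68 billion.

-$68 billion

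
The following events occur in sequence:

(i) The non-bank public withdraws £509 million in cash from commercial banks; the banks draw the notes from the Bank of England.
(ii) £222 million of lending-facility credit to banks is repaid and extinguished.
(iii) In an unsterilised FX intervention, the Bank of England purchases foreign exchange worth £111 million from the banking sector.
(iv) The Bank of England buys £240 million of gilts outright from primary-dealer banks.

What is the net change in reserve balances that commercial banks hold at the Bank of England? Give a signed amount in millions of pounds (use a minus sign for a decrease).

Currency withdrawal £509 million: banks swap reserves for currency → −£509M.
Discount-window repayment £222 million: repayment is debited from reserves → −£222M.
FX purchase £111 million: the Bank of England pays by crediting reserve accounts → +£111M.
OMO purchase (from banks) £240 million: the Bank of England pays by crediting reserve accounts → +£240M.
Net: −509 − 222 + 111 + 240 = -£380 million.

-£380 million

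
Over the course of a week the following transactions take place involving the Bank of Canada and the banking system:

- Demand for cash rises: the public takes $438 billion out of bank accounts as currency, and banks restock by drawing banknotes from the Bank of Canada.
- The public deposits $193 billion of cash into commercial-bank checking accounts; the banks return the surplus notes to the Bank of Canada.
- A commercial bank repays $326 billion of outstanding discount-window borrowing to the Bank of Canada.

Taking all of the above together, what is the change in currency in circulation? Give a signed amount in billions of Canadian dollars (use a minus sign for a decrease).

Bank of Canada balance sheet:
  Assets:      Loans to banks −$326B
  Liabilities: Bank reserves −$571B, Currency in circulation +$245B
Commercial banking system:
  Assets:      Reserves at CB −$571B
  Liabilities: Checkable deposits −$245B, Borrowings from CB −$326B
So the change in currency in circulation is +$245 billion.

+$245 billion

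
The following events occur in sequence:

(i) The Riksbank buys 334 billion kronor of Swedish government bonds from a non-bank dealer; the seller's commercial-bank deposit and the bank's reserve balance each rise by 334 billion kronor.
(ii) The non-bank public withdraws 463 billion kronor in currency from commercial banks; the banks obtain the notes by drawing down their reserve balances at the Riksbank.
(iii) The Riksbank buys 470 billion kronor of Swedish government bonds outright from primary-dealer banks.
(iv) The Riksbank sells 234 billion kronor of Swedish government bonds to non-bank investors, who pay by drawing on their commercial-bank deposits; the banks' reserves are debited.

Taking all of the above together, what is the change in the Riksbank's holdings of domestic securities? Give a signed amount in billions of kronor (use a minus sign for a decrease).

+570 billion

Asset purchase (from non-banks) 334 billion kronor: securities added to the Riksbank's portfolio → +334B.
Currency withdrawal 463 billion kronor: the Riksbank's securities portfolio is untouched → 0.
OMO purchase (from banks) 470 billion kronor: securities added to the Riksbank's portfolio → +470B.
Asset sale (to non-banks) 234 billion kronor: securities removed from the Riksbank's portfolio → −234B.
Net: 334 + 0 + 470 − 234 = +570 billion.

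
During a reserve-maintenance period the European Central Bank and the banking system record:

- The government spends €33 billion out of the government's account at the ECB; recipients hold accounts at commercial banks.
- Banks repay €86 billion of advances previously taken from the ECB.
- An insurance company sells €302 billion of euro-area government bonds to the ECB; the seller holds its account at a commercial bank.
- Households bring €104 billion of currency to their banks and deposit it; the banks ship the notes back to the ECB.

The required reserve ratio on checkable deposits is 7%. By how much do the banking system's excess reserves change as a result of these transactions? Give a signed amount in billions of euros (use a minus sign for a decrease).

Government spending €33 billion: reserves +€33B, deposits +€33B.
Discount-window repayment €86 billion: reserves −€86B, deposits 0.
Asset purchase (from non-banks) €302 billion: reserves +€302B, deposits +€302B.
Currency deposit €104 billion: reserves +€104B, deposits +€104B.
Totals: Δreserves = +€353B, Δdeposits = +€439B.
Δrequired reserves = 7% × +€439B = +€30.73B.
Δexcess reserves = Δreserves − Δrequired = +€353B − (+€30.73B) = +€322.27 billion.

+€322.27 billion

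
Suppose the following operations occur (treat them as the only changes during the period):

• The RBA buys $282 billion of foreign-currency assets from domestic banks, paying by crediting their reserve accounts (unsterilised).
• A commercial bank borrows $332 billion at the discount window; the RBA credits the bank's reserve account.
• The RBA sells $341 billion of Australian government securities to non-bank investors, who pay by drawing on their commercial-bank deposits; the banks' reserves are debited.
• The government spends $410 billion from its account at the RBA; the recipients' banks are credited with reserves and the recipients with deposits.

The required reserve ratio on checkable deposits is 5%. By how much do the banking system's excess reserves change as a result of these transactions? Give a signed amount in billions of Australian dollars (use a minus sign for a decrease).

FX purchase $282 billion: reserves +$282B, deposits 0.
Discount-window loan $332 billion: reserves +$332B, deposits 0.
Asset sale (to non-banks) $341 billion: reserves −$341B, deposits −$341B.
Government spending $410 billion: reserves +$410B, deposits +$410B.
Totals: Δreserves = +$683B, Δdeposits = +$69B.
Δrequired reserves = 5% × +$69B = +$3.45B.
Δexcess reserves = Δreserves − Δrequired = +$683B − (+$3.45B) = +$679.55 billion.

+$679.55 billion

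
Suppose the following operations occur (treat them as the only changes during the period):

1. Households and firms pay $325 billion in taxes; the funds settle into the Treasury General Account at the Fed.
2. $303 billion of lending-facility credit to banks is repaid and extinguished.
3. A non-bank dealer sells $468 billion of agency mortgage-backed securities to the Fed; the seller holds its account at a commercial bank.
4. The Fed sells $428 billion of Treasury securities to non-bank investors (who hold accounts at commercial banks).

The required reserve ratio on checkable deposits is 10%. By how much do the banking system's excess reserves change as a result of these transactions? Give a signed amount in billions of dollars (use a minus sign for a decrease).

-$559.5 billion

Government account inflow $325 billion: reserves −$325B, deposits −$325B.
Discount-window repayment $303 billion: reserves −$303B, deposits 0.
Asset purchase (from non-banks) $468 billion: reserves +$468B, deposits +$468B.
Asset sale (to non-banks) $428 billion: reserves −$428B, deposits −$428B.
Totals: Δreserves = −$588B, Δdeposits = −$285B.
Δrequired reserves = 10% × −$285B = −$28.5B.
Δexcess reserves = Δreserves − Δrequired = −$588B − (−$28.5B) = -$559.5 billion.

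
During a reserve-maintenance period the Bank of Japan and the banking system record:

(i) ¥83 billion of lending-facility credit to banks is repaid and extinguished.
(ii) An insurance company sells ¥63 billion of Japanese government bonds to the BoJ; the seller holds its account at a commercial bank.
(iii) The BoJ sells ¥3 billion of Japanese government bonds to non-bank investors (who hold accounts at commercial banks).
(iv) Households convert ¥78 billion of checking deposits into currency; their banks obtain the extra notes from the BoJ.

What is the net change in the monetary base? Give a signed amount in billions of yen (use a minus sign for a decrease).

-¥23 billion

BoJ balance sheet:
  Assets:      Securities +¥60B, Loans to banks −¥83B
  Liabilities: Bank reserves −¥101B, Currency in circulation +¥78B
Commercial banking system:
  Assets:      Reserves at CB −¥101B
  Liabilities: Checkable deposits −¥18B, Borrowings from CB −¥83B
Monetary base = currency + reserves: +¥78B + (−¥101B) = -¥23 billion.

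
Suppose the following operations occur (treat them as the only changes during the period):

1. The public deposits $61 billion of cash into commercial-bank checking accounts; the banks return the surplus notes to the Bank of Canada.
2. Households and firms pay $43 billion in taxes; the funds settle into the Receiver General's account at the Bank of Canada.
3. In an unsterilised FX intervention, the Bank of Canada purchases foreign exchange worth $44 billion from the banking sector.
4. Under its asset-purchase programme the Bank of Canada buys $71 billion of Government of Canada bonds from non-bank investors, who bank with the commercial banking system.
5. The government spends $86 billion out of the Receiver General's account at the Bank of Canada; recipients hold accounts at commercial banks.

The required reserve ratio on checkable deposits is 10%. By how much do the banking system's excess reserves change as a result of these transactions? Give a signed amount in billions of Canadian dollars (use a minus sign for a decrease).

Currency deposit $61 billion: reserves +$61B, deposits +$61B.
Government account inflow $43 billion: reserves −$43B, deposits −$43B.
FX purchase $44 billion: reserves +$44B, deposits 0.
Asset purchase (from non-banks) $71 billion: reserves +$71B, deposits +$71B.
Government spending $86 billion: reserves +$86B, deposits +$86B.
Totals: Δreserves = +$219B, Δdeposits = +$175B.
Δrequired reserves = 10% × +$175B = +$17.5B.
Δexcess reserves = Δreserves − Δrequired = +$219B − (+$17.5B) = +$201.5 billion.

+$201.5 billion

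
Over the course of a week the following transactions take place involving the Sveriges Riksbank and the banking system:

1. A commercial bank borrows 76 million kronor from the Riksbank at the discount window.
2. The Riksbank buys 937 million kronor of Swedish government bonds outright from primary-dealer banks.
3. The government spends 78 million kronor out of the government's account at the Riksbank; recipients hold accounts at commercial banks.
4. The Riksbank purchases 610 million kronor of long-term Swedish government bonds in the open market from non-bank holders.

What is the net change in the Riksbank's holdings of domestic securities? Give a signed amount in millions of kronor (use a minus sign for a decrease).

Discount-window loan 76 million kronor: the Riksbank's securities portfolio is untouched → 0.
OMO purchase (from banks) 937 million kronor: securities added to the Riksbank's portfolio → +937M.
Government spending 78 million kronor: the Riksbank's securities portfolio is untouched → 0.
Asset purchase (from non-banks) 610 million kronor: securities added to the Riksbank's portfolio → +610M.
Net: 0 + 937 + 0 + 610 = +1547 million.

+1547 million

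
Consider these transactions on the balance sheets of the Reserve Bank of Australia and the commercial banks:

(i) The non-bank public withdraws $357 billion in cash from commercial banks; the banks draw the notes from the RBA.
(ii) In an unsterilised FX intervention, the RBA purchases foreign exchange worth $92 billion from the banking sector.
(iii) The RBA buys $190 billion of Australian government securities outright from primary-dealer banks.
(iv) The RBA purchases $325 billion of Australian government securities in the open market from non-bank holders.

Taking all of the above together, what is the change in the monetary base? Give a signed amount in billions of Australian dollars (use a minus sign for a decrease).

+$607 billion

Currency withdrawal $357 billion: just a shift between currency and reserves — both are base money → 0.
FX purchase $92 billion: RBA balance sheet expands → +$92B.
OMO purchase (from banks) $190 billion: RBA balance sheet expands → +$190B.
Asset purchase (from non-banks) $325 billion: RBA balance sheet expands → +$325B.
Net: 0 + 92 + 190 + 325 = +$607 billion.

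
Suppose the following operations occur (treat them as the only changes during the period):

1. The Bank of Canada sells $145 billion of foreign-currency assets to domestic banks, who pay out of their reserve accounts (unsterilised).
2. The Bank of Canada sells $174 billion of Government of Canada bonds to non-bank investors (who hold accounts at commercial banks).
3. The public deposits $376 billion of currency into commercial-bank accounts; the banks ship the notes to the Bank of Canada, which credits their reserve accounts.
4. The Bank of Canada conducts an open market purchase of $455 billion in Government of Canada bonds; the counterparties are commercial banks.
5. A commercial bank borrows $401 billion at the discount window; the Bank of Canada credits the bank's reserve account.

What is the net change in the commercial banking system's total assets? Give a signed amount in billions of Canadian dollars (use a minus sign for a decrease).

Bank of Canada balance sheet:
  Assets:      Securities +$281B, Loans to banks +$401B, Foreign assets −$145B
  Liabilities: Bank reserves +$913B, Currency in circulation −$376B
Commercial banking system:
  Assets:      Reserves at CB +$913B, Securities −$455B, Foreign assets +$145B
  Liabilities: Checkable deposits +$202B, Borrowings from CB +$401B
Change in total bank assets = +$603 billion.

+$603 billion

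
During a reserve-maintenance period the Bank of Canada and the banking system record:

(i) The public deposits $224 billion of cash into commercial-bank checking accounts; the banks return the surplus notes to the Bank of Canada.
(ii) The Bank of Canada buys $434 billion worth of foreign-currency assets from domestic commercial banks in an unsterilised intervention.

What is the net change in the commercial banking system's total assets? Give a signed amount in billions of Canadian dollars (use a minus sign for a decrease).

Bank of Canada balance sheet:
  Assets:      Foreign assets +$434B
  Liabilities: Bank reserves +$658B, Currency in circulation −$224B
Commercial banking system:
  Assets:      Reserves at CB +$658B, Foreign assets −$434B
  Liabilities: Checkable deposits +$224B
Change in total bank assets = +$224 billion.

+$224 billion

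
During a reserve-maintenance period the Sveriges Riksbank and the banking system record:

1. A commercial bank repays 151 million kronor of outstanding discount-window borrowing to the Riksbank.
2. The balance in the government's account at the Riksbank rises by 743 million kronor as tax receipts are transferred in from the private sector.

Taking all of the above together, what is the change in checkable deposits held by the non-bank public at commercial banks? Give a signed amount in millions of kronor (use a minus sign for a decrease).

-743 million

Discount-window repayment 151 million kronor: the counterparty is a bank, so public deposits are unchanged → 0.
Government account inflow 743 million kronor: non-bank counterparties' bank balances fall → −743M.
Net: 0 − 743 = -743 million.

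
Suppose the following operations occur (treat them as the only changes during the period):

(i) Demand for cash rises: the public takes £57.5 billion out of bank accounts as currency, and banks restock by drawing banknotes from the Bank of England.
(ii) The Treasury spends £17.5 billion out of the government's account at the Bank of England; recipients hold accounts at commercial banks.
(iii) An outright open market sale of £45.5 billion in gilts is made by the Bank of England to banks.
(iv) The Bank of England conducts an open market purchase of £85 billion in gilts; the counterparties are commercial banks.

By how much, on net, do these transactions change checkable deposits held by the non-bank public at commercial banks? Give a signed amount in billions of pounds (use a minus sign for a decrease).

Bank of England balance sheet:
  Assets:      Securities +£39.5B
  Liabilities: Bank reserves −£0.5B, Currency in circulation +£57.5B, Government deposits −£17.5B
Commercial banking system:
  Assets:      Reserves at CB −£0.5B, Securities −£39.5B
  Liabilities: Checkable deposits −£40B
So the change in checkable deposits held by the non-bank public at commercial banks is -£40 billion.

-£40 billion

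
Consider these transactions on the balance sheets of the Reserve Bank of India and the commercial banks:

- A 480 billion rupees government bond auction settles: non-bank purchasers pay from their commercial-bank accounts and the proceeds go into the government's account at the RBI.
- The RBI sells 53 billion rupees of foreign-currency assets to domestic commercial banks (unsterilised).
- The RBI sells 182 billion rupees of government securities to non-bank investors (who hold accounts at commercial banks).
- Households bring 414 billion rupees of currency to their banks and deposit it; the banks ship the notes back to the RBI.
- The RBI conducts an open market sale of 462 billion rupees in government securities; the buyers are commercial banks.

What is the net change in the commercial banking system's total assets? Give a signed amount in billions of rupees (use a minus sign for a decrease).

-248 billion

Government account inflow 480 billion rupees: bank balance sheets shrink → −480B.
FX sale 53 billion rupees: just an asset swap on bank balance sheets → 0.
Asset sale (to non-banks) 182 billion rupees: bank balance sheets shrink → −182B.
Currency deposit 414 billion rupees: bank balance sheets expand → +414B.
OMO sale (to banks) 462 billion rupees: just an asset swap on bank balance sheets → 0.
Net: −480 + 0 − 182 + 414 + 0 = -248 billion.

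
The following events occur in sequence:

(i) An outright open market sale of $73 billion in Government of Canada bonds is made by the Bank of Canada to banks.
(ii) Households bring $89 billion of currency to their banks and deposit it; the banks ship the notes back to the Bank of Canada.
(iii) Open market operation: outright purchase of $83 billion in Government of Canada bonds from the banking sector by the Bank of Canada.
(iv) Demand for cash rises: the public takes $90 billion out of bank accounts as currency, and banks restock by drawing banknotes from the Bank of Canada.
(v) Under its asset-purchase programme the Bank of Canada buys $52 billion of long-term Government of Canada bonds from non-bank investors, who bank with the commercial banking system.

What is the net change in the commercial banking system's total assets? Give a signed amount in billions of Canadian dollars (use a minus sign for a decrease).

Bank of Canada balance sheet:
  Assets:      Securities +$62B
  Liabilities: Bank reserves +$61B, Currency in circulation +$1B
Commercial banking system:
  Assets:      Reserves at CB +$61B, Securities −$10B
  Liabilities: Checkable deposits +$51B
Change in total bank assets = +$51 billion.

+$51 billion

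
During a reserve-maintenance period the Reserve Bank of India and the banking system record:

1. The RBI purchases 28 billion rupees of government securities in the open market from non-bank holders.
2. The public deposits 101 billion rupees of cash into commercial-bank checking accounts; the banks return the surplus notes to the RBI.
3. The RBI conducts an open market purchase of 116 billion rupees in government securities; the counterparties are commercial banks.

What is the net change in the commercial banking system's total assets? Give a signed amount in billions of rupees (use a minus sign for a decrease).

Asset purchase (from non-banks) 28 billion rupees: bank balance sheets expand → +28B.
Currency deposit 101 billion rupees: bank balance sheets expand → +101B.
OMO purchase (from banks) 116 billion rupees: just an asset swap on bank balance sheets → 0.
Net: 28 + 101 + 0 = +129 billion.

+129 billion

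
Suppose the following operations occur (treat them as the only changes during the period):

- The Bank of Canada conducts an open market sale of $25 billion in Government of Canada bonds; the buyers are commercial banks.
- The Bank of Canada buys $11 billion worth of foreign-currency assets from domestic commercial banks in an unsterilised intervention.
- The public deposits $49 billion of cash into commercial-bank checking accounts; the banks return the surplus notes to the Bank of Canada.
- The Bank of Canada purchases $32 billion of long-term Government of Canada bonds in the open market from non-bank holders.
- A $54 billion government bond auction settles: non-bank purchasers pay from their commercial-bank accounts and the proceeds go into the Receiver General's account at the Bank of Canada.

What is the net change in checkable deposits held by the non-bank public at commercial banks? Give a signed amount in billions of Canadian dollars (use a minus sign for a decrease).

OMO sale (to banks) $25 billion: the counterparty is a bank, so public deposits are unchanged → 0.
FX purchase $11 billion: the counterparty is a bank, so public deposits are unchanged → 0.
Currency deposit $49 billion: non-bank counterparties' bank balances rise → +$49B.
Asset purchase (from non-banks) $32 billion: non-bank counterparties' bank balances rise → +$32B.
Government account inflow $54 billion: non-bank counterparties' bank balances fall → −$54B.
Net: 0 + 0 + 49 + 32 − 54 = +$27 billion.

+$27 billion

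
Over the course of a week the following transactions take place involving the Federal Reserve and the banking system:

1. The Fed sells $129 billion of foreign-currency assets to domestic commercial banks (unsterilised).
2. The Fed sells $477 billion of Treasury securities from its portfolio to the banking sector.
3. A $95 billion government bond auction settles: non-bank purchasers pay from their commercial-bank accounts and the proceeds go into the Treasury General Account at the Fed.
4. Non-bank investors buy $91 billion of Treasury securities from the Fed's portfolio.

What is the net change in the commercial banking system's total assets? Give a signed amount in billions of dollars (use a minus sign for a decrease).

-$186 billion

Fed balance sheet:
  Assets:      Securities −$568B, Foreign assets −$129B
  Liabilities: Bank reserves −$792B, Government deposits +$95B
Commercial banking system:
  Assets:      Reserves at CB −$792B, Securities +$477B, Foreign assets +$129B
  Liabilities: Checkable deposits −$186B
Change in total bank assets = -$186 billion.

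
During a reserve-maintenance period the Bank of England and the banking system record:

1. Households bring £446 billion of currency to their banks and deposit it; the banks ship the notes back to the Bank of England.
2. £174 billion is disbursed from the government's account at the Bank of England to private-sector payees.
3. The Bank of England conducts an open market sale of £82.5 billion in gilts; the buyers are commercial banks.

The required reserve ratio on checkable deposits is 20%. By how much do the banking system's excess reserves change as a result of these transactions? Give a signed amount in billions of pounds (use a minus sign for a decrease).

+£413.5 billion

Currency deposit £446 billion: reserves +£446B, deposits +£446B.
Government spending £174 billion: reserves +£174B, deposits +£174B.
OMO sale (to banks) £82.5 billion: reserves −£82.5B, deposits 0.
Totals: Δreserves = +£537.5B, Δdeposits = +£620B.
Δrequired reserves = 20% × +£620B = +£124B.
Δexcess reserves = Δreserves − Δrequired = +£537.5B − (+£124B) = +£413.5 billion.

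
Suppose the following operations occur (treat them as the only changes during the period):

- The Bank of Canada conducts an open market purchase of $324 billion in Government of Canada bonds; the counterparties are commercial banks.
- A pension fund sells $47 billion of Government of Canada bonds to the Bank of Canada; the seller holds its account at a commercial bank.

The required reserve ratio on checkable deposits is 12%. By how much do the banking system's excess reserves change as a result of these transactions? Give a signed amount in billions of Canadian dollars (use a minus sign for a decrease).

+$365.36 billion

OMO purchase (from banks) $324 billion: reserves +$324B, deposits 0.
Asset purchase (from non-banks) $47 billion: reserves +$47B, deposits +$47B.
Totals: Δreserves = +$371B, Δdeposits = +$47B.
Δrequired reserves = 12% × +$47B = +$5.64B.
Δexcess reserves = Δreserves − Δrequired = +$371B − (+$5.64B) = +$365.36 billion.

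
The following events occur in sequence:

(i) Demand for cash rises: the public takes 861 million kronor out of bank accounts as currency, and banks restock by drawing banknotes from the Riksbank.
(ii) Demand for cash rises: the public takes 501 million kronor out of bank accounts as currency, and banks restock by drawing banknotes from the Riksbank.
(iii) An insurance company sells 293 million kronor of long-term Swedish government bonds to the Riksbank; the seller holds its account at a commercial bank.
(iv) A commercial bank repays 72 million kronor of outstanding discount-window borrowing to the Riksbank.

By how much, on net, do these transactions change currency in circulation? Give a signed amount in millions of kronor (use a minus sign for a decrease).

Currency withdrawal 861 million kronor: notes leave the central bank → +861M.
Currency withdrawal 501 million kronor: notes leave the central bank → +501M.
Asset purchase (from non-banks) 293 million kronor: no currency enters or leaves circulation → 0.
Discount-window repayment 72 million kronor: no currency enters or leaves circulation → 0.
Net: 861 + 501 + 0 + 0 = +1362 million.

+1362 million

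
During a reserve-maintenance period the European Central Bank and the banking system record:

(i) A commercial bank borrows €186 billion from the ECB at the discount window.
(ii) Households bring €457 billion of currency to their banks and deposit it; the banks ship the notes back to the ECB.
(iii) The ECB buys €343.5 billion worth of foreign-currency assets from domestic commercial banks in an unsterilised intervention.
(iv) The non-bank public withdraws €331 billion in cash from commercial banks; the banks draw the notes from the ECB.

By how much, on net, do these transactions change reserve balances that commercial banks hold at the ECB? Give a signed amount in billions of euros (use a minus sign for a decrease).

Discount-window loan €186 billion: the loan is credited to the bank's reserve account → +€186B.
Currency deposit €457 billion: returned notes are swapped for reserve credit → +€457B.
FX purchase €343.5 billion: the ECB pays by crediting reserve accounts → +€343.5B.
Currency withdrawal €331 billion: banks swap reserves for currency → −€331B.
Net: 186 + 457 + 343.5 − 331 = +€655.5 billion.

+€655.5 billion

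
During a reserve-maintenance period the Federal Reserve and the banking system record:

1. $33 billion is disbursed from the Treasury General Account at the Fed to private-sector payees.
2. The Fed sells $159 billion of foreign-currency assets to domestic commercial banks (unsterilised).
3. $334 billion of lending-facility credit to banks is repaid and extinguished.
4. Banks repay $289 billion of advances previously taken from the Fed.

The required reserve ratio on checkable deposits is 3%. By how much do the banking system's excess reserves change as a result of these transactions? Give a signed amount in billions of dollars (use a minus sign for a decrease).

Government spending $33 billion: reserves +$33B, deposits +$33B.
FX sale $159 billion: reserves −$159B, deposits 0.
Discount-window repayment $334 billion: reserves −$334B, deposits 0.
Discount-window repayment $289 billion: reserves −$289B, deposits 0.
Totals: Δreserves = −$749B, Δdeposits = +$33B.
Δrequired reserves = 3% × +$33B = +$0.99B.
Δexcess reserves = Δreserves − Δrequired = −$749B − (+$0.99B) = -$749.99 billion.

-$749.99 billion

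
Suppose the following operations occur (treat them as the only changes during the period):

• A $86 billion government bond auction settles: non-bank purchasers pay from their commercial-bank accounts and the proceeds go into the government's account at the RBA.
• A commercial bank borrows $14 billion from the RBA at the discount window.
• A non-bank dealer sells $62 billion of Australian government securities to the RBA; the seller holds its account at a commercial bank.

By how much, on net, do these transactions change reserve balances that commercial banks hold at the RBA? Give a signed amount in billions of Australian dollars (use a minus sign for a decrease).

-$10 billion

Government account inflow $86 billion: funds move from bank reserves into the government account → −$86B.
Discount-window loan $14 billion: the loan is credited to the bank's reserve account → +$14B.
Asset purchase (from non-banks) $62 billion: the RBA pays by crediting reserve accounts → +$62B.
Net: −86 + 14 + 62 = -$10 billion.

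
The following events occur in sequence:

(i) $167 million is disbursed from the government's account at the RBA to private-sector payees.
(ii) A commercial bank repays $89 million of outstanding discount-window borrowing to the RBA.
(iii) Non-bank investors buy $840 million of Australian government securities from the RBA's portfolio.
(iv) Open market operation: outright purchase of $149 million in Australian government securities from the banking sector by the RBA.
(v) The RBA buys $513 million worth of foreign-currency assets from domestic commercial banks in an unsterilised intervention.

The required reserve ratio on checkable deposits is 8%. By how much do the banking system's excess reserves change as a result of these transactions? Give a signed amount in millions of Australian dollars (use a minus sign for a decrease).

-$46.16 million

Government spending $167 million: reserves +$167M, deposits +$167M.
Discount-window repayment $89 million: reserves −$89M, deposits 0.
Asset sale (to non-banks) $840 million: reserves −$840M, deposits −$840M.
OMO purchase (from banks) $149 million: reserves +$149M, deposits 0.
FX purchase $513 million: reserves +$513M, deposits 0.
Totals: Δreserves = −$100M, Δdeposits = −$673M.
Δrequired reserves = 8% × −$673M = −$53.84M.
Δexcess reserves = Δreserves − Δrequired = −$100M − (−$53.84M) = -$46.16 million.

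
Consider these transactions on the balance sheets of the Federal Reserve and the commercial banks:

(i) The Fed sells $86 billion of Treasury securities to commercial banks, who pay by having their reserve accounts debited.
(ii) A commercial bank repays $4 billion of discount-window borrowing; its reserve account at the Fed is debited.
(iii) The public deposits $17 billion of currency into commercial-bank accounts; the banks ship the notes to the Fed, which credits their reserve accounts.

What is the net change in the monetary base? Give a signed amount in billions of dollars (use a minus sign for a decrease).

OMO sale (to banks) $86 billion: Fed balance sheet contracts → −$86B.
Discount-window repayment $4 billion: Fed balance sheet contracts → −$4B.
Currency deposit $17 billion: just a shift between currency and reserves — both are base money → 0.
Net: −86 − 4 + 0 = -$90 billion.

-$90 billion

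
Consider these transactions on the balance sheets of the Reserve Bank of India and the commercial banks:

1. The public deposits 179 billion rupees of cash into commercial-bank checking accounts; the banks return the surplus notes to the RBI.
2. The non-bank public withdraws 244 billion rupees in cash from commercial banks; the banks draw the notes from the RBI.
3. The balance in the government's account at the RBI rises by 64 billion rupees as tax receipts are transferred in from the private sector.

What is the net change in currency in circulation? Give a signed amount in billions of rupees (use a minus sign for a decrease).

RBI balance sheet:
  Assets:      no change
  Liabilities: Bank reserves −129B, Currency in circulation +65B, Government deposits +64B
Commercial banking system:
  Assets:      Reserves at CB −129B
  Liabilities: Checkable deposits −129B
So the change in currency in circulation is +65 billion.

+65 billion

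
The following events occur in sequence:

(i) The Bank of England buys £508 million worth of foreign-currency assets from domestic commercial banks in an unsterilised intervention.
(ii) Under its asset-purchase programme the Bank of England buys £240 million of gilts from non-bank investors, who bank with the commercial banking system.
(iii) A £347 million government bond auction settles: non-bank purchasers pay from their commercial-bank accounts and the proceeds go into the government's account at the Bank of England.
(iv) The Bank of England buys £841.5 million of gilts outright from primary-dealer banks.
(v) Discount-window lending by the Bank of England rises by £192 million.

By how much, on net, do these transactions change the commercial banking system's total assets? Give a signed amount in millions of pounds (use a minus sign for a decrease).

+£85 million

Bank of England balance sheet:
  Assets:      Securities +£1081.5M, Loans to banks +£192M, Foreign assets +£508M
  Liabilities: Bank reserves +£1434.5M, Government deposits +£347M
Commercial banking system:
  Assets:      Reserves at CB +£1434.5M, Securities −£841.5M, Foreign assets −£508M
  Liabilities: Checkable deposits −£107M, Borrowings from CB +£192M
Change in total bank assets = +£85 million.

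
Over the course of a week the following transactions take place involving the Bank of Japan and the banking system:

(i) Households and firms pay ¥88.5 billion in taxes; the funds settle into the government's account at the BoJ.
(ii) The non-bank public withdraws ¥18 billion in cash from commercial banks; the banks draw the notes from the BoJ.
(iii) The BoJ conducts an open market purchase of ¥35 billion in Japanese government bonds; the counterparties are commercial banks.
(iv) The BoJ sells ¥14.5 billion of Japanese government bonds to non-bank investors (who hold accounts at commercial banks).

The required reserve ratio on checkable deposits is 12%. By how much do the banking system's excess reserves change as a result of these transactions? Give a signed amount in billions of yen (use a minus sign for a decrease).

-¥71.48 billion

Government account inflow ¥88.5 billion: reserves −¥88.5B, deposits −¥88.5B.
Currency withdrawal ¥18 billion: reserves −¥18B, deposits −¥18B.
OMO purchase (from banks) ¥35 billion: reserves +¥35B, deposits 0.
Asset sale (to non-banks) ¥14.5 billion: reserves −¥14.5B, deposits −¥14.5B.
Totals: Δreserves = −¥86B, Δdeposits = −¥121B.
Δrequired reserves = 12% × −¥121B = −¥14.52B.
Δexcess reserves = Δreserves − Δrequired = −¥86B − (−¥14.52B) = -¥71.48 billion.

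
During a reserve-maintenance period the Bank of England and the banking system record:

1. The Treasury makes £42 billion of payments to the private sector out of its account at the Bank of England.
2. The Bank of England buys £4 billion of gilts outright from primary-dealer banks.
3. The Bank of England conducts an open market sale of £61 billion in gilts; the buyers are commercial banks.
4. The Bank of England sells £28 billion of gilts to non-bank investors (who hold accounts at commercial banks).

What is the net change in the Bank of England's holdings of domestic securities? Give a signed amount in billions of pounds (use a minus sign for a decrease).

-£85 billion

Bank of England balance sheet:
  Assets:      Securities −£85B
  Liabilities: Bank reserves −£43B, Government deposits −£42B
Commercial banking system:
  Assets:      Reserves at CB −£43B, Securities +£57B
  Liabilities: Checkable deposits +£14B
So the change in the Bank of England's holdings of domestic securities is -£85 billion.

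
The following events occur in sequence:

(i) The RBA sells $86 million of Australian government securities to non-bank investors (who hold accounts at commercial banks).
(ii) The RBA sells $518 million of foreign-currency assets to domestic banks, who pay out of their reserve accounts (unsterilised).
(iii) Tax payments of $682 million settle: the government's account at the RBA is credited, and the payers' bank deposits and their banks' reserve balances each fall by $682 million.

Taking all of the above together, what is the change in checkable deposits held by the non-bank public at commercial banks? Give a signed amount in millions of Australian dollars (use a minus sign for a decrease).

Asset sale (to non-banks) $86 million: non-bank counterparties' bank balances fall → −$86M.
FX sale $518 million: the counterparty is a bank, so public deposits are unchanged → 0.
Government account inflow $682 million: non-bank counterparties' bank balances fall → −$682M.
Net: −86 + 0 − 682 = -$768 million.

-$768 million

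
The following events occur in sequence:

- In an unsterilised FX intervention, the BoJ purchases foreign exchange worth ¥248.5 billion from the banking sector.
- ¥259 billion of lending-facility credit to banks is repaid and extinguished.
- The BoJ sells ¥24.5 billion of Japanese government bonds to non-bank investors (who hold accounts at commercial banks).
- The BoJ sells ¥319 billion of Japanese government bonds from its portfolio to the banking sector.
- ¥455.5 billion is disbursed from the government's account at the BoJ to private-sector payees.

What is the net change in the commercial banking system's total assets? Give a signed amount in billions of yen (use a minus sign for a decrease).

FX purchase ¥248.5 billion: just an asset swap on bank balance sheets → 0.
Discount-window repayment ¥259 billion: bank balance sheets shrink → −¥259B.
Asset sale (to non-banks) ¥24.5 billion: bank balance sheets shrink → −¥24.5B.
OMO sale (to banks) ¥319 billion: just an asset swap on bank balance sheets → 0.
Government spending ¥455.5 billion: bank balance sheets expand → +¥455.5B.
Net: 0 − 259 − 24.5 + 0 + 455.5 = +¥172 billion.

+¥172 billion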